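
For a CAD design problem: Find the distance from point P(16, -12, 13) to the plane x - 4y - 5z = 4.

distance = |a·x₀ + b·y₀ + c·z₀ - d| / √(a² + b² + c²)
  = |1·16 + (-4)·(-12) + (-5)·13 - 4| / √(1² + (-4)² + (-5)²)
  = |16 + 48 - 65 - 4| / √(1 + 16 + 25)
  = |-5| / √42
  = 5 / 6.481
  ≈ 0.7715

0.7715


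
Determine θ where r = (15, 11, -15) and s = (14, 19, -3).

r·s = 15·14 + 11·19 + (-15)·(-3) = 210 + 209 + 45 = 464
|r| = √(15² + 11² + (-15)²) = √571 ≈ 23.9
|s| = √(14² + 19² + (-3)²) = √566 ≈ 23.79
cos θ = (r·s)/(|r||s|) = 464/(23.9·23.79) ≈ 0.8162
θ = arccos(0.8162) ≈ 35.29°

35.29°


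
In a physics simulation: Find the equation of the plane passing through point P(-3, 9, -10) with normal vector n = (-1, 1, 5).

The plane through P with normal n = (a, b, c) satisfies n·(r - P) = 0,
i.e. ax + by + cz = a·x₀ + b·y₀ + c·z₀.
d = (-1)·(-3) + 1·9 + 5·(-10)
  = 3 + 9 - 50
  = -38
Equation: -x + y + 5z = -38

-x + y + 5z = -38


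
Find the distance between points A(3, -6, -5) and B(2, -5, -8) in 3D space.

d = √[(x₂-x₁)² + (y₂-y₁)² + (z₂-z₁)²]
  = √[(-1)² + 1² + (-3)²]
  = √[1 + 1 + 9]
  = √11
  ≈ 3.317

3.317


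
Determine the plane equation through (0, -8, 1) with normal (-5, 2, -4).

The plane through P with normal n = (a, b, c) satisfies n·(r - P) = 0,
i.e. ax + by + cz = a·x₀ + b·y₀ + c·z₀.
d = (-5)·0 + 2·(-8) + (-4)·1
  = 0 - 16 - 4
  = -20
Equation: -5x + 2y - 4z = -20

-5x + 2y - 4z = -20


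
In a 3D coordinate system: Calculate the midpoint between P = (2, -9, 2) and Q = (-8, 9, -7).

M = ((x₁+x₂)/2, (y₁+y₂)/2, (z₁+z₂)/2)
  = ((2 - 8)/2, (-9 + 9)/2, (2 - 7)/2)
  = (-6/2, 0/2, -5/2)
  = (-3, 0, -2.5)

(-3, 0, -2.5)


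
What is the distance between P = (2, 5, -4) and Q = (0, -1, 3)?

d = √[(x₂-x₁)² + (y₂-y₁)² + (z₂-z₁)²]
  = √[(-2)² + (-6)² + 7²]
  = √[4 + 36 + 49]
  = √89
  ≈ 9.434

9.434


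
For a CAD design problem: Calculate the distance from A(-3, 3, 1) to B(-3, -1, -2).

d = √[(x₂-x₁)² + (y₂-y₁)² + (z₂-z₁)²]
  = √[0² + (-4)² + (-3)²]
  = √[0 + 16 + 9]
  = √25
  ≈ 5

5


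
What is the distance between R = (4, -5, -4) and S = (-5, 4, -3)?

d = √[(x₂-x₁)² + (y₂-y₁)² + (z₂-z₁)²]
  = √[(-9)² + 9² + 1²]
  = √[81 + 81 + 1]
  = √163
  ≈ 12.77

12.77


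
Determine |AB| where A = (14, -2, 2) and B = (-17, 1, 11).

d = √[(x₂-x₁)² + (y₂-y₁)² + (z₂-z₁)²]
  = √[(-31)² + 3² + 9²]
  = √[961 + 9 + 81]
  = √1051
  ≈ 32.42

32.42


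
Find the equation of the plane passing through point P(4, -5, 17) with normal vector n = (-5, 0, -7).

The plane through P with normal n = (a, b, c) satisfies n·(r - P) = 0,
i.e. ax + by + cz = a·x₀ + b·y₀ + c·z₀.
d = (-5)·4 + 0·(-5) + (-7)·17
  = -20 + 0 - 119
  = -139
Equation: -5x - 7z = -139

-5x - 7z = -139


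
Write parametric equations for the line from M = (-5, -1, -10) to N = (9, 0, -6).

Direction vector d = N - M = (9 + 5, 0 + 1, -6 + 10) = (14, 1, 4)
Parametric form r = M + t·d:
x = -5 + 14t, y = -1 + t, z = -10 + 4t

x = -5 + 14t, y = -1 + t, z = -10 + 4t


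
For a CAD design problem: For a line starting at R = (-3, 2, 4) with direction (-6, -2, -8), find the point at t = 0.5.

P(t) = R + t·d
  = (-3 + (-6)·0.5, 2 + (-2)·0.5, 4 + (-8)·0.5)
  = (-3 - 3, 2 - 1, 4 - 4)
  = (-6, 1, 0)

(-6, 1, 0)


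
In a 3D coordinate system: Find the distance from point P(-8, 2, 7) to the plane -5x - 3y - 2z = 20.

distance = |a·x₀ + b·y₀ + c·z₀ - d| / √(a² + b² + c²)
  = |(-5)·(-8) + (-3)·2 + (-2)·7 - 20| / √((-5)² + (-3)² + (-2)²)
  = |40 - 6 - 14 - 20| / √(25 + 9 + 4)
  = |0| / √38
  = 0 / 6.164
  ≈ 0

0


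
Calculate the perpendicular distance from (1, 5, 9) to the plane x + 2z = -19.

distance = |a·x₀ + b·y₀ + c·z₀ - d| / √(a² + b² + c²)
  = |1·1 + 0·5 + 2·9 - (-19)| / √(1² + 0² + 2²)
  = |1 + 0 + 18 + 19| / √(1 + 0 + 4)
  = |38| / √5
  = 38 / 2.236
  ≈ 16.99

16.99


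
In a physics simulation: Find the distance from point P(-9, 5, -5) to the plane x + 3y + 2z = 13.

distance = |a·x₀ + b·y₀ + c·z₀ - d| / √(a² + b² + c²)
  = |1·(-9) + 3·5 + 2·(-5) - 13| / √(1² + 3² + 2²)
  = |-9 + 15 - 10 - 13| / √(1 + 9 + 4)
  = |-17| / √14
  = 17 / 3.742
  ≈ 4.543

4.543


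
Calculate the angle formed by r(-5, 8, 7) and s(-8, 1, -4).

r·s = (-5)·(-8) + 8·1 + 7·(-4) = 40 + 8 - 28 = 20
|r| = √((-5)² + 8² + 7²) = √138 ≈ 11.75
|s| = √((-8)² + 1² + (-4)²) = √81 ≈ 9
cos θ = (r·s)/(|r||s|) = 20/(11.75·9) ≈ 0.1892
θ = arccos(0.1892) ≈ 79.1°

79.1°


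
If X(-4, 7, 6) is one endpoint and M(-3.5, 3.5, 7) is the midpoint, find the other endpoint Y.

Y = 2M - X
  = (2·(-3.5) - (-4), 2·3.5 - 7, 2·7 - 6)
  = (-7 + 4, 7 - 7, 14 - 6)
  = (-3, 0, 8)

(-3, 0, 8)


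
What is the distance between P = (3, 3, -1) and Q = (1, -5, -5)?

d = √[(x₂-x₁)² + (y₂-y₁)² + (z₂-z₁)²]
  = √[(-2)² + (-8)² + (-4)²]
  = √[4 + 64 + 16]
  = √84
  ≈ 9.165

9.165


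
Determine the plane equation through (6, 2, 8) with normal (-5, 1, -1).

The plane through P with normal n = (a, b, c) satisfies n·(r - P) = 0,
i.e. ax + by + cz = a·x₀ + b·y₀ + c·z₀.
d = (-5)·6 + 1·2 + (-1)·8
  = -30 + 2 - 8
  = -36
Equation: -5x + y - z = -36

-5x + y - z = -36


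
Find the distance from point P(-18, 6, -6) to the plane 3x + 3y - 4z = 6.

distance = |a·x₀ + b·y₀ + c·z₀ - d| / √(a² + b² + c²)
  = |3·(-18) + 3·6 + (-4)·(-6) - 6| / √(3² + 3² + (-4)²)
  = |-54 + 18 + 24 - 6| / √(9 + 9 + 16)
  = |-18| / √34
  = 18 / 5.831
  ≈ 3.087

3.087


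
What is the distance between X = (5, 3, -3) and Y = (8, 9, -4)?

d = √[(x₂-x₁)² + (y₂-y₁)² + (z₂-z₁)²]
  = √[3² + 6² + (-1)²]
  = √[9 + 36 + 1]
  = √46
  ≈ 6.782

6.782


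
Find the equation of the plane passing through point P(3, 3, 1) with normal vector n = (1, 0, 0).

The plane through P with normal n = (a, b, c) satisfies n·(r - P) = 0,
i.e. ax + by + cz = a·x₀ + b·y₀ + c·z₀.
d = 1·3 + 0·3 + 0·1
  = 3 + 0 + 0
  = 3
Equation: x = 3

x = 3


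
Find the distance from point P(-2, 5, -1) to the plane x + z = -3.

distance = |a·x₀ + b·y₀ + c·z₀ - d| / √(a² + b² + c²)
  = |1·(-2) + 0·5 + 1·(-1) - (-3)| / √(1² + 0² + 1²)
  = |-2 + 0 - 1 + 3| / √(1 + 0 + 1)
  = |0| / √2
  = 0 / 1.414
  ≈ 0

0


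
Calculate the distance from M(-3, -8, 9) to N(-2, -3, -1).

d = √[(x₂-x₁)² + (y₂-y₁)² + (z₂-z₁)²]
  = √[1² + 5² + (-10)²]
  = √[1 + 25 + 100]
  = √126
  ≈ 11.22

11.22


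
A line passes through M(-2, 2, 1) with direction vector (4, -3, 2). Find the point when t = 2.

P(t) = M + t·d
  = (-2 + 4·2, 2 + (-3)·2, 1 + 2·2)
  = (-2 + 8, 2 - 6, 1 + 4)
  = (6, -4, 5)

(6, -4, 5)


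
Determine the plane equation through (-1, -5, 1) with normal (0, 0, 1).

The plane through P with normal n = (a, b, c) satisfies n·(r - P) = 0,
i.e. ax + by + cz = a·x₀ + b·y₀ + c·z₀.
d = 0·(-1) + 0·(-5) + 1·1
  = 0 + 0 + 1
  = 1
Equation: z = 1

z = 1


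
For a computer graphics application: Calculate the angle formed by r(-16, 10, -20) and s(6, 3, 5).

r·s = (-16)·6 + 10·3 + (-20)·5 = -96 + 30 - 100 = -166
|r| = √((-16)² + 10² + (-20)²) = √756 ≈ 27.5
|s| = √(6² + 3² + 5²) = √70 ≈ 8.367
cos θ = (r·s)/(|r||s|) = -166/(27.5·8.367) ≈ -0.7216
θ = arccos(-0.7216) ≈ 136.2°

136.2°


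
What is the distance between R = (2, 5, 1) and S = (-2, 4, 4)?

d = √[(x₂-x₁)² + (y₂-y₁)² + (z₂-z₁)²]
  = √[(-4)² + (-1)² + 3²]
  = √[16 + 1 + 9]
  = √26
  ≈ 5.099

5.099


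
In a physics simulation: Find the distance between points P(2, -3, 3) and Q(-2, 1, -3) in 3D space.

d = √[(x₂-x₁)² + (y₂-y₁)² + (z₂-z₁)²]
  = √[(-4)² + 4² + (-6)²]
  = √[16 + 16 + 36]
  = √68
  ≈ 8.246

8.246


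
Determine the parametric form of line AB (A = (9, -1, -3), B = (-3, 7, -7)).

Direction vector d = B - A = (-3 - 9, 7 + 1, -7 + 3) = (-12, 8, -4)
Parametric form r = A + t·d:
x = 9 - 12t, y = -1 + 8t, z = -3 - 4t

x = 9 - 12t, y = -1 + 8t, z = -3 - 4t


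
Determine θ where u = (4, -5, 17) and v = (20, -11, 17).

u·v = 4·20 + (-5)·(-11) + 17·17 = 80 + 55 + 289 = 424
|u| = √(4² + (-5)² + 17²) = √330 ≈ 18.17
|v| = √(20² + (-11)² + 17²) = √810 ≈ 28.46
cos θ = (u·v)/(|u||v|) = 424/(18.17·28.46) ≈ 0.8201
θ = arccos(0.8201) ≈ 34.91°

34.91°


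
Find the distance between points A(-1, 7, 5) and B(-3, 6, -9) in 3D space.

d = √[(x₂-x₁)² + (y₂-y₁)² + (z₂-z₁)²]
  = √[(-2)² + (-1)² + (-14)²]
  = √[4 + 1 + 196]
  = √201
  ≈ 14.18

14.18


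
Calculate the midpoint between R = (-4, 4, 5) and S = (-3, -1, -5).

M = ((x₁+x₂)/2, (y₁+y₂)/2, (z₁+z₂)/2)
  = ((-4 - 3)/2, (4 - 1)/2, (5 - 5)/2)
  = (-7/2, 3/2, 0/2)
  = (-3.5, 1.5, 0)

(-3.5, 1.5, 0)


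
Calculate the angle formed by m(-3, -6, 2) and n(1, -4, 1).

m·n = (-3)·1 + (-6)·(-4) + 2·1 = -3 + 24 + 2 = 23
|m| = √((-3)² + (-6)² + 2²) = √49 ≈ 7
|n| = √(1² + (-4)² + 1²) = √18 ≈ 4.243
cos θ = (m·n)/(|m||n|) = 23/(7·4.243) ≈ 0.7745
θ = arccos(0.7745) ≈ 39.24°

39.24°


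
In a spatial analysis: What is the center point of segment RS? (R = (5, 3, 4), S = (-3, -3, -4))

M = ((x₁+x₂)/2, (y₁+y₂)/2, (z₁+z₂)/2)
  = ((5 - 3)/2, (3 - 3)/2, (4 - 4)/2)
  = (2/2, 0/2, 0/2)
  = (1, 0, 0)

(1, 0, 0)


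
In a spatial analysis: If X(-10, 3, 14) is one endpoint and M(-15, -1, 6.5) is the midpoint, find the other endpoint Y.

Y = 2M - X
  = (2·(-15) - (-10), 2·(-1) - 3, 2·6.5 - 14)
  = (-30 + 10, -2 - 3, 13 - 14)
  = (-20, -5, -1)

(-20, -5, -1)


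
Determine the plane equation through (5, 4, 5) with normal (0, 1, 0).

The plane through P with normal n = (a, b, c) satisfies n·(r - P) = 0,
i.e. ax + by + cz = a·x₀ + b·y₀ + c·z₀.
d = 0·5 + 1·4 + 0·5
  = 0 + 4 + 0
  = 4
Equation: y = 4

y = 4


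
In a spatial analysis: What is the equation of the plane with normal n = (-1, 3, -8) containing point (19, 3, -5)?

The plane through P with normal n = (a, b, c) satisfies n·(r - P) = 0,
i.e. ax + by + cz = a·x₀ + b·y₀ + c·z₀.
d = (-1)·19 + 3·3 + (-8)·(-5)
  = -19 + 9 + 40
  = 30
Equation: -x + 3y - 8z = 30

-x + 3y - 8z = 30


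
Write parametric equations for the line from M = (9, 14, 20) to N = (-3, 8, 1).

Direction vector d = N - M = (-3 - 9, 8 - 14, 1 - 20) = (-12, -6, -19)
Parametric form r = M + t·d:
x = 9 - 12t, y = 14 - 6t, z = 20 - 19t

x = 9 - 12t, y = 14 - 6t, z = 20 - 19t


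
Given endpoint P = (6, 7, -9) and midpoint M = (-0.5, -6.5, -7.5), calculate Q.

Q = 2M - P
  = (2·(-0.5) - 6, 2·(-6.5) - 7, 2·(-7.5) - (-9))
  = (-1 - 6, -13 - 7, -15 + 9)
  = (-7, -20, -6)

(-7, -20, -6)


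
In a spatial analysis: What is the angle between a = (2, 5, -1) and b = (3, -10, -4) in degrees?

a·b = 2·3 + 5·(-10) + (-1)·(-4) = 6 - 50 + 4 = -40
|a| = √(2² + 5² + (-1)²) = √30 ≈ 5.477
|b| = √(3² + (-10)² + (-4)²) = √125 ≈ 11.18
cos θ = (a·b)/(|a||b|) = -40/(5.477·11.18) ≈ -0.6532
θ = arccos(-0.6532) ≈ 130.8°

130.8°


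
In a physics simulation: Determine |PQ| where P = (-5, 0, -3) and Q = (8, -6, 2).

d = √[(x₂-x₁)² + (y₂-y₁)² + (z₂-z₁)²]
  = √[13² + (-6)² + 5²]
  = √[169 + 36 + 25]
  = √230
  ≈ 15.17

15.17


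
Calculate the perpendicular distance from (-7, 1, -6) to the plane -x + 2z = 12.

distance = |a·x₀ + b·y₀ + c·z₀ - d| / √(a² + b² + c²)
  = |(-1)·(-7) + 0·1 + 2·(-6) - 12| / √((-1)² + 0² + 2²)
  = |7 + 0 - 12 - 12| / √(1 + 0 + 4)
  = |-17| / √5
  = 17 / 2.236
  ≈ 7.603

7.603


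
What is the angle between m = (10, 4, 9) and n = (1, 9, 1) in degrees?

m·n = 10·1 + 4·9 + 9·1 = 10 + 36 + 9 = 55
|m| = √(10² + 4² + 9²) = √197 ≈ 14.04
|n| = √(1² + 9² + 1²) = √83 ≈ 9.11
cos θ = (m·n)/(|m||n|) = 55/(14.04·9.11) ≈ 0.4301
θ = arccos(0.4301) ≈ 64.52°

64.52°


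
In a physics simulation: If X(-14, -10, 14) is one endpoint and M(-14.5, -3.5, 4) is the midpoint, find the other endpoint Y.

Y = 2M - X
  = (2·(-14.5) - (-14), 2·(-3.5) - (-10), 2·4 - 14)
  = (-29 + 14, -7 + 10, 8 - 14)
  = (-15, 3, -6)

(-15, 3, -6)


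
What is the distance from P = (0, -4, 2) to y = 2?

distance = |a·x₀ + b·y₀ + c·z₀ - d| / √(a² + b² + c²)
  = |0·0 + 1·(-4) + 0·2 - 2| / √(0² + 1² + 0²)
  = |0 - 4 + 0 - 2| / √(0 + 1 + 0)
  = |-6| / √1
  = 6 / 1
  ≈ 6

6


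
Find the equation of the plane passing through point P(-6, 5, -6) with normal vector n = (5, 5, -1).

The plane through P with normal n = (a, b, c) satisfies n·(r - P) = 0,
i.e. ax + by + cz = a·x₀ + b·y₀ + c·z₀.
d = 5·(-6) + 5·5 + (-1)·(-6)
  = -30 + 25 + 6
  = 1
Equation: 5x + 5y - z = 1

5x + 5y - z = 1


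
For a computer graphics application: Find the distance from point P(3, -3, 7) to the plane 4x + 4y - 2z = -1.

distance = |a·x₀ + b·y₀ + c·z₀ - d| / √(a² + b² + c²)
  = |4·3 + 4·(-3) + (-2)·7 - (-1)| / √(4² + 4² + (-2)²)
  = |12 - 12 - 14 + 1| / √(16 + 16 + 4)
  = |-13| / √36
  = 13 / 6
  ≈ 2.167

2.167


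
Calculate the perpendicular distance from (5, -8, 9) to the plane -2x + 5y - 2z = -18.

distance = |a·x₀ + b·y₀ + c·z₀ - d| / √(a² + b² + c²)
  = |(-2)·5 + 5·(-8) + (-2)·9 - (-18)| / √((-2)² + 5² + (-2)²)
  = |-10 - 40 - 18 + 18| / √(4 + 25 + 4)
  = |-50| / √33
  = 50 / 5.745
  ≈ 8.704

8.704


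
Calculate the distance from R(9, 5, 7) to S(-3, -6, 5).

d = √[(x₂-x₁)² + (y₂-y₁)² + (z₂-z₁)²]
  = √[(-12)² + (-11)² + (-2)²]
  = √[144 + 121 + 4]
  = √269
  ≈ 16.4

16.4


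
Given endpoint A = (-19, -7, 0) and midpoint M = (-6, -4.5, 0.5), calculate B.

B = 2M - A
  = (2·(-6) - (-19), 2·(-4.5) - (-7), 2·0.5 - 0)
  = (-12 + 19, -9 + 7, 1 + 0)
  = (7, -2, 1)

(7, -2, 1)


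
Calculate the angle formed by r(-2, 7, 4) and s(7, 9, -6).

r·s = (-2)·7 + 7·9 + 4·(-6) = -14 + 63 - 24 = 25
|r| = √((-2)² + 7² + 4²) = √69 ≈ 8.307
|s| = √(7² + 9² + (-6)²) = √166 ≈ 12.88
cos θ = (r·s)/(|r||s|) = 25/(8.307·12.88) ≈ 0.2336
θ = arccos(0.2336) ≈ 76.49°

76.49°


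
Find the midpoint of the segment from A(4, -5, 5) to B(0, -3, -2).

M = ((x₁+x₂)/2, (y₁+y₂)/2, (z₁+z₂)/2)
  = ((4 + 0)/2, (-5 - 3)/2, (5 - 2)/2)
  = (4/2, -8/2, 3/2)
  = (2, -4, 1.5)

(2, -4, 1.5)


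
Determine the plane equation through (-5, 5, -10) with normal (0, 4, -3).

The plane through P with normal n = (a, b, c) satisfies n·(r - P) = 0,
i.e. ax + by + cz = a·x₀ + b·y₀ + c·z₀.
d = 0·(-5) + 4·5 + (-3)·(-10)
  = 0 + 20 + 30
  = 50
Equation: 4y - 3z = 50

4y - 3z = 50


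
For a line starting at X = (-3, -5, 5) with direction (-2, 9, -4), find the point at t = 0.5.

P(t) = X + t·d
  = (-3 + (-2)·0.5, -5 + 9·0.5, 5 + (-4)·0.5)
  = (-3 - 1, -5 + 4.5, 5 - 2)
  = (-4, -0.5, 3)

(-4, -0.5, 3)


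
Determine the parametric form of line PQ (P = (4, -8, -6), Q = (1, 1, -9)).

Direction vector d = Q - P = (1 - 4, 1 + 8, -9 + 6) = (-3, 9, -3)
Parametric form r = P + t·d:
x = 4 - 3t, y = -8 + 9t, z = -6 - 3t

x = 4 - 3t, y = -8 + 9t, z = -6 - 3t


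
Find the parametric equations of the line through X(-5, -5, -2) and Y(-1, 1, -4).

Direction vector d = Y - X = (-1 + 5, 1 + 5, -4 + 2) = (4, 6, -2)
Parametric form r = X + t·d:
x = -5 + 4t, y = -5 + 6t, z = -2 - 2t

x = -5 + 4t, y = -5 + 6t, z = -2 - 2t


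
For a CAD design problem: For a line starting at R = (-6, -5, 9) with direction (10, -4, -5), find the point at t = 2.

P(t) = R + t·d
  = (-6 + 10·2, -5 + (-4)·2, 9 + (-5)·2)
  = (-6 + 20, -5 - 8, 9 - 10)
  = (14, -13, -1)

(14, -13, -1)


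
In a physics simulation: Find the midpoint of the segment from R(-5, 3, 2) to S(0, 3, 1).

M = ((x₁+x₂)/2, (y₁+y₂)/2, (z₁+z₂)/2)
  = ((-5 + 0)/2, (3 + 3)/2, (2 + 1)/2)
  = (-5/2, 6/2, 3/2)
  = (-2.5, 3, 1.5)

(-2.5, 3, 1.5)


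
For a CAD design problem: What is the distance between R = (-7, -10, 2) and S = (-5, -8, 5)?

d = √[(x₂-x₁)² + (y₂-y₁)² + (z₂-z₁)²]
  = √[2² + 2² + 3²]
  = √[4 + 4 + 9]
  = √17
  ≈ 4.123

4.123


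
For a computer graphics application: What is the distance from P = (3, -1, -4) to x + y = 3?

distance = |a·x₀ + b·y₀ + c·z₀ - d| / √(a² + b² + c²)
  = |1·3 + 1·(-1) + 0·(-4) - 3| / √(1² + 1² + 0²)
  = |3 - 1 + 0 - 3| / √(1 + 1 + 0)
  = |-1| / √2
  = 1 / 1.414
  ≈ 0.7071

0.7071


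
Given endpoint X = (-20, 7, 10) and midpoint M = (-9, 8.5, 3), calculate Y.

Y = 2M - X
  = (2·(-9) - (-20), 2·8.5 - 7, 2·3 - 10)
  = (-18 + 20, 17 - 7, 6 - 10)
  = (2, 10, -4)

(2, 10, -4)


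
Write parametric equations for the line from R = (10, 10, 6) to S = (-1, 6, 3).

Direction vector d = S - R = (-1 - 10, 6 - 10, 3 - 6) = (-11, -4, -3)
Parametric form r = R + t·d:
x = 10 - 11t, y = 10 - 4t, z = 6 - 3t

x = 10 - 11t, y = 10 - 4t, z = 6 - 3t


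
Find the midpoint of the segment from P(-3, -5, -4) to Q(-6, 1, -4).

M = ((x₁+x₂)/2, (y₁+y₂)/2, (z₁+z₂)/2)
  = ((-3 - 6)/2, (-5 + 1)/2, (-4 - 4)/2)
  = (-9/2, -4/2, -8/2)
  = (-4.5, -2, -4)

(-4.5, -2, -4)


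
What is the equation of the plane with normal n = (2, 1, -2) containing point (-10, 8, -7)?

The plane through P with normal n = (a, b, c) satisfies n·(r - P) = 0,
i.e. ax + by + cz = a·x₀ + b·y₀ + c·z₀.
d = 2·(-10) + 1·8 + (-2)·(-7)
  = -20 + 8 + 14
  = 2
Equation: 2x + y - 2z = 2

2x + y - 2z = 2


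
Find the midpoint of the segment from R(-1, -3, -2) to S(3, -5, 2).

M = ((x₁+x₂)/2, (y₁+y₂)/2, (z₁+z₂)/2)
  = ((-1 + 3)/2, (-3 - 5)/2, (-2 + 2)/2)
  = (2/2, -8/2, 0/2)
  = (1, -4, 0)

(1, -4, 0)


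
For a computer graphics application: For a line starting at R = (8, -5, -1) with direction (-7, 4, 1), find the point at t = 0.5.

P(t) = R + t·d
  = (8 + (-7)·0.5, -5 + 4·0.5, -1 + 1·0.5)
  = (8 - 3.5, -5 + 2, -1 + 0.5)
  = (4.5, -3, -0.5)

(4.5, -3, -0.5)


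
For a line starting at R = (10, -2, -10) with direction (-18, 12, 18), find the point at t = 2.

P(t) = R + t·d
  = (10 + (-18)·2, -2 + 12·2, -10 + 18·2)
  = (10 - 36, -2 + 24, -10 + 36)
  = (-26, 22, 26)

(-26, 22, 26)


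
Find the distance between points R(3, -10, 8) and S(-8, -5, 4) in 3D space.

d = √[(x₂-x₁)² + (y₂-y₁)² + (z₂-z₁)²]
  = √[(-11)² + 5² + (-4)²]
  = √[121 + 25 + 16]
  = √162
  ≈ 12.73

12.73


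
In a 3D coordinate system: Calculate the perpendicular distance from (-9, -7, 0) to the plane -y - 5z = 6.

distance = |a·x₀ + b·y₀ + c·z₀ - d| / √(a² + b² + c²)
  = |0·(-9) + (-1)·(-7) + (-5)·0 - 6| / √(0² + (-1)² + (-5)²)
  = |0 + 7 + 0 - 6| / √(0 + 1 + 25)
  = |1| / √26
  = 1 / 5.099
  ≈ 0.1961

0.1961


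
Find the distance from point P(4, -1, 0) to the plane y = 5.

distance = |a·x₀ + b·y₀ + c·z₀ - d| / √(a² + b² + c²)
  = |0·4 + 1·(-1) + 0·0 - 5| / √(0² + 1² + 0²)
  = |0 - 1 + 0 - 5| / √(0 + 1 + 0)
  = |-6| / √1
  = 6 / 1
  ≈ 6

6


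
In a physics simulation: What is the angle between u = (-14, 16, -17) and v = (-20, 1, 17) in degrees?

u·v = (-14)·(-20) + 16·1 + (-17)·17 = 280 + 16 - 289 = 7
|u| = √((-14)² + 16² + (-17)²) = √741 ≈ 27.22
|v| = √((-20)² + 1² + 17²) = √690 ≈ 26.27
cos θ = (u·v)/(|u||v|) = 7/(27.22·26.27) ≈ 0.00979
θ = arccos(0.00979) ≈ 89.44°

89.44°


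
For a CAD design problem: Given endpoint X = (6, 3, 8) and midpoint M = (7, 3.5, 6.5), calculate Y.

Y = 2M - X
  = (2·7 - 6, 2·3.5 - 3, 2·6.5 - 8)
  = (14 - 6, 7 - 3, 13 - 8)
  = (8, 4, 5)

(8, 4, 5)


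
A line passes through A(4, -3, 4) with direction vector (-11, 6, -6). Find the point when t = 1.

P(t) = A + t·d
  = (4 + (-11)·1, -3 + 6·1, 4 + (-6)·1)
  = (4 - 11, -3 + 6, 4 - 6)
  = (-7, 3, -2)

(-7, 3, -2)


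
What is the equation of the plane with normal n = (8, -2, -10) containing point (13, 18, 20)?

The plane through P with normal n = (a, b, c) satisfies n·(r - P) = 0,
i.e. ax + by + cz = a·x₀ + b·y₀ + c·z₀.
d = 8·13 + (-2)·18 + (-10)·20
  = 104 - 36 - 200
  = -132
Equation: 8x - 2y - 10z = -132

8x - 2y - 10z = -132


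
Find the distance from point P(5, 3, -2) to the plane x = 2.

distance = |a·x₀ + b·y₀ + c·z₀ - d| / √(a² + b² + c²)
  = |1·5 + 0·3 + 0·(-2) - 2| / √(1² + 0² + 0²)
  = |5 + 0 + 0 - 2| / √(1 + 0 + 0)
  = |3| / √1
  = 3 / 1
  ≈ 3

3


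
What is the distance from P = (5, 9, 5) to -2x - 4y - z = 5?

distance = |a·x₀ + b·y₀ + c·z₀ - d| / √(a² + b² + c²)
  = |(-2)·5 + (-4)·9 + (-1)·5 - 5| / √((-2)² + (-4)² + (-1)²)
  = |-10 - 36 - 5 - 5| / √(4 + 16 + 1)
  = |-56| / √21
  = 56 / 4.583
  ≈ 12.22

12.22


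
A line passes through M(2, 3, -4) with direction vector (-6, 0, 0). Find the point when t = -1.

P(t) = M + t·d
  = (2 + (-6)·(-1), 3 + 0·(-1), -4 + 0·(-1))
  = (2 + 6, 3 + 0, -4 + 0)
  = (8, 3, -4)

(8, 3, -4)


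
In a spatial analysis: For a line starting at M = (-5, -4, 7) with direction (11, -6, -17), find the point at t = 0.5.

P(t) = M + t·d
  = (-5 + 11·0.5, -4 + (-6)·0.5, 7 + (-17)·0.5)
  = (-5 + 5.5, -4 - 3, 7 - 8.5)
  = (0.5, -7, -1.5)

(0.5, -7, -1.5)


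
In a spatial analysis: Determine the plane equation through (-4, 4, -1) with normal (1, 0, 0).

The plane through P with normal n = (a, b, c) satisfies n·(r - P) = 0,
i.e. ax + by + cz = a·x₀ + b·y₀ + c·z₀.
d = 1·(-4) + 0·4 + 0·(-1)
  = -4 + 0 + 0
  = -4
Equation: x = -4

x = -4


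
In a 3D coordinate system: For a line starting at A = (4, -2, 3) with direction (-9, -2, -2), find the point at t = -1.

P(t) = A + t·d
  = (4 + (-9)·(-1), -2 + (-2)·(-1), 3 + (-2)·(-1))
  = (4 + 9, -2 + 2, 3 + 2)
  = (13, 0, 5)

(13, 0, 5)


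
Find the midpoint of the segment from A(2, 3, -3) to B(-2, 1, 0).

M = ((x₁+x₂)/2, (y₁+y₂)/2, (z₁+z₂)/2)
  = ((2 - 2)/2, (3 + 1)/2, (-3 + 0)/2)
  = (0/2, 4/2, -3/2)
  = (0, 2, -1.5)

(0, 2, -1.5)


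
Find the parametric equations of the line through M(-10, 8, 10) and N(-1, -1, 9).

Direction vector d = N - M = (-1 + 10, -1 - 8, 9 - 10) = (9, -9, -1)
Parametric form r = M + t·d:
x = -10 + 9t, y = 8 - 9t, z = 10 - t

x = -10 + 9t, y = 8 - 9t, z = 10 - t


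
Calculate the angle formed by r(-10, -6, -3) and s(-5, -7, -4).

r·s = (-10)·(-5) + (-6)·(-7) + (-3)·(-4) = 50 + 42 + 12 = 104
|r| = √((-10)² + (-6)² + (-3)²) = √145 ≈ 12.04
|s| = √((-5)² + (-7)² + (-4)²) = √90 ≈ 9.487
cos θ = (r·s)/(|r||s|) = 104/(12.04·9.487) ≈ 0.9104
θ = arccos(0.9104) ≈ 24.44°

24.44°


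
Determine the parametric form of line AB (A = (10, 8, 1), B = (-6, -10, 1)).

Direction vector d = B - A = (-6 - 10, -10 - 8, 1 - 1) = (-16, -18, 0)
Parametric form r = A + t·d:
x = 10 - 16t, y = 8 - 18t, z = 1

x = 10 - 16t, y = 8 - 18t, z = 1


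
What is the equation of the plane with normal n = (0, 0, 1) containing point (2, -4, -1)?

The plane through P with normal n = (a, b, c) satisfies n·(r - P) = 0,
i.e. ax + by + cz = a·x₀ + b·y₀ + c·z₀.
d = 0·2 + 0·(-4) + 1·(-1)
  = 0 + 0 - 1
  = -1
Equation: z = -1

z = -1


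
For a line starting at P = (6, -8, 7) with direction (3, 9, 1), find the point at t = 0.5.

P(t) = P + t·d
  = (6 + 3·0.5, -8 + 9·0.5, 7 + 1·0.5)
  = (6 + 1.5, -8 + 4.5, 7 + 0.5)
  = (7.5, -3.5, 7.5)

(7.5, -3.5, 7.5)


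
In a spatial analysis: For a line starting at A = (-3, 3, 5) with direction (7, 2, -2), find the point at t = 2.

P(t) = A + t·d
  = (-3 + 7·2, 3 + 2·2, 5 + (-2)·2)
  = (-3 + 14, 3 + 4, 5 - 4)
  = (11, 7, 1)

(11, 7, 1)


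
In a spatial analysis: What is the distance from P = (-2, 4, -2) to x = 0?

distance = |a·x₀ + b·y₀ + c·z₀ - d| / √(a² + b² + c²)
  = |1·(-2) + 0·4 + 0·(-2) - 0| / √(1² + 0² + 0²)
  = |-2 + 0 + 0 + 0| / √(1 + 0 + 0)
  = |-2| / √1
  = 2 / 1
  ≈ 2

2


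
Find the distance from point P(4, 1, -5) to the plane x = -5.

distance = |a·x₀ + b·y₀ + c·z₀ - d| / √(a² + b² + c²)
  = |1·4 + 0·1 + 0·(-5) - (-5)| / √(1² + 0² + 0²)
  = |4 + 0 + 0 + 5| / √(1 + 0 + 0)
  = |9| / √1
  = 9 / 1
  ≈ 9

9


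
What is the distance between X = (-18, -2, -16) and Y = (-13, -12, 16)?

d = √[(x₂-x₁)² + (y₂-y₁)² + (z₂-z₁)²]
  = √[5² + (-10)² + 32²]
  = √[25 + 100 + 1024]
  = √1149
  ≈ 33.9

33.9


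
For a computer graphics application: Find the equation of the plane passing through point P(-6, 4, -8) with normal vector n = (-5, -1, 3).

The plane through P with normal n = (a, b, c) satisfies n·(r - P) = 0,
i.e. ax + by + cz = a·x₀ + b·y₀ + c·z₀.
d = (-5)·(-6) + (-1)·4 + 3·(-8)
  = 30 - 4 - 24
  = 2
Equation: -5x - y + 3z = 2

-5x - y + 3z = 2


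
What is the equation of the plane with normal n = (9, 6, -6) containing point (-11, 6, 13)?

The plane through P with normal n = (a, b, c) satisfies n·(r - P) = 0,
i.e. ax + by + cz = a·x₀ + b·y₀ + c·z₀.
d = 9·(-11) + 6·6 + (-6)·13
  = -99 + 36 - 78
  = -141
Equation: 9x + 6y - 6z = -141

9x + 6y - 6z = -141


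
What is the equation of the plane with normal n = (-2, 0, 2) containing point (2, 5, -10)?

The plane through P with normal n = (a, b, c) satisfies n·(r - P) = 0,
i.e. ax + by + cz = a·x₀ + b·y₀ + c·z₀.
d = (-2)·2 + 0·5 + 2·(-10)
  = -4 + 0 - 20
  = -24
Equation: -2x + 2z = -24

-2x + 2z = -24


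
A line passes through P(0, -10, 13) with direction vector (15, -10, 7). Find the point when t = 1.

P(t) = P + t·d
  = (0 + 15·1, -10 + (-10)·1, 13 + 7·1)
  = (0 + 15, -10 - 10, 13 + 7)
  = (15, -20, 20)

(15, -20, 20)


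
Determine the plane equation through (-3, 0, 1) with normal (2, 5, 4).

The plane through P with normal n = (a, b, c) satisfies n·(r - P) = 0,
i.e. ax + by + cz = a·x₀ + b·y₀ + c·z₀.
d = 2·(-3) + 5·0 + 4·1
  = -6 + 0 + 4
  = -2
Equation: 2x + 5y + 4z = -2

2x + 5y + 4z = -2


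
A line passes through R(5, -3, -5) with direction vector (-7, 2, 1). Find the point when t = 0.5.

P(t) = R + t·d
  = (5 + (-7)·0.5, -3 + 2·0.5, -5 + 1·0.5)
  = (5 - 3.5, -3 + 1, -5 + 0.5)
  = (1.5, -2, -4.5)

(1.5, -2, -4.5)


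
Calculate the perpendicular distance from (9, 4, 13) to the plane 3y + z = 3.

distance = |a·x₀ + b·y₀ + c·z₀ - d| / √(a² + b² + c²)
  = |0·9 + 3·4 + 1·13 - 3| / √(0² + 3² + 1²)
  = |0 + 12 + 13 - 3| / √(0 + 9 + 1)
  = |22| / √10
  = 22 / 3.162
  ≈ 6.957

6.957


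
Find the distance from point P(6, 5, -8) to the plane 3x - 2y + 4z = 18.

distance = |a·x₀ + b·y₀ + c·z₀ - d| / √(a² + b² + c²)
  = |3·6 + (-2)·5 + 4·(-8) - 18| / √(3² + (-2)² + 4²)
  = |18 - 10 - 32 - 18| / √(9 + 4 + 16)
  = |-42| / √29
  = 42 / 5.385
  ≈ 7.799

7.799


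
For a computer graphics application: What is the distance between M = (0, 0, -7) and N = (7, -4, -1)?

d = √[(x₂-x₁)² + (y₂-y₁)² + (z₂-z₁)²]
  = √[7² + (-4)² + 6²]
  = √[49 + 16 + 36]
  = √101
  ≈ 10.05

10.05


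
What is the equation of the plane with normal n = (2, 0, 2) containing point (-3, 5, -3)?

The plane through P with normal n = (a, b, c) satisfies n·(r - P) = 0,
i.e. ax + by + cz = a·x₀ + b·y₀ + c·z₀.
d = 2·(-3) + 0·5 + 2·(-3)
  = -6 + 0 - 6
  = -12
Equation: 2x + 2z = -12

2x + 2z = -12


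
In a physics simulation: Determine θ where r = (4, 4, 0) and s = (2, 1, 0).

r·s = 4·2 + 4·1 + 0·0 = 8 + 4 + 0 = 12
|r| = √(4² + 4² + 0²) = √32 ≈ 5.657
|s| = √(2² + 1² + 0²) = √5 ≈ 2.236
cos θ = (r·s)/(|r||s|) = 12/(5.657·2.236) ≈ 0.9487
θ = arccos(0.9487) ≈ 18.43°

18.43°


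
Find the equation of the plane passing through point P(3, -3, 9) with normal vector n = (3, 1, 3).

The plane through P with normal n = (a, b, c) satisfies n·(r - P) = 0,
i.e. ax + by + cz = a·x₀ + b·y₀ + c·z₀.
d = 3·3 + 1·(-3) + 3·9
  = 9 - 3 + 27
  = 33
Equation: 3x + y + 3z = 33

3x + y + 3z = 33


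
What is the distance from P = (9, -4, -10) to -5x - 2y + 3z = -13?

distance = |a·x₀ + b·y₀ + c·z₀ - d| / √(a² + b² + c²)
  = |(-5)·9 + (-2)·(-4) + 3·(-10) - (-13)| / √((-5)² + (-2)² + 3²)
  = |-45 + 8 - 30 + 13| / √(25 + 4 + 9)
  = |-54| / √38
  = 54 / 6.164
  ≈ 8.76

8.76


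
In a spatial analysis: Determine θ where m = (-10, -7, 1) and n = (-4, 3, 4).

m·n = (-10)·(-4) + (-7)·3 + 1·4 = 40 - 21 + 4 = 23
|m| = √((-10)² + (-7)² + 1²) = √150 ≈ 12.25
|n| = √((-4)² + 3² + 4²) = √41 ≈ 6.403
cos θ = (m·n)/(|m||n|) = 23/(12.25·6.403) ≈ 0.2933
θ = arccos(0.2933) ≈ 72.95°

72.95°


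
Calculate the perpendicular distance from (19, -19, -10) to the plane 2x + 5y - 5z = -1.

distance = |a·x₀ + b·y₀ + c·z₀ - d| / √(a² + b² + c²)
  = |2·19 + 5·(-19) + (-5)·(-10) - (-1)| / √(2² + 5² + (-5)²)
  = |38 - 95 + 50 + 1| / √(4 + 25 + 25)
  = |-6| / √54
  = 6 / 7.348
  ≈ 0.8165

0.8165


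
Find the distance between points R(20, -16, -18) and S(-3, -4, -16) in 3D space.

d = √[(x₂-x₁)² + (y₂-y₁)² + (z₂-z₁)²]
  = √[(-23)² + 12² + 2²]
  = √[529 + 144 + 4]
  = √677
  ≈ 26.02

26.02


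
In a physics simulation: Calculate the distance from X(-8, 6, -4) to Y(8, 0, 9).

d = √[(x₂-x₁)² + (y₂-y₁)² + (z₂-z₁)²]
  = √[16² + (-6)² + 13²]
  = √[256 + 36 + 169]
  = √461
  ≈ 21.47

21.47


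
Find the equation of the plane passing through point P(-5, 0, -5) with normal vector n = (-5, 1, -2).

The plane through P with normal n = (a, b, c) satisfies n·(r - P) = 0,
i.e. ax + by + cz = a·x₀ + b·y₀ + c·z₀.
d = (-5)·(-5) + 1·0 + (-2)·(-5)
  = 25 + 0 + 10
  = 35
Equation: -5x + y - 2z = 35

-5x + y - 2z = 35


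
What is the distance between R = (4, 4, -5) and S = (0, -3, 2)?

d = √[(x₂-x₁)² + (y₂-y₁)² + (z₂-z₁)²]
  = √[(-4)² + (-7)² + 7²]
  = √[16 + 49 + 49]
  = √114
  ≈ 10.68

10.68


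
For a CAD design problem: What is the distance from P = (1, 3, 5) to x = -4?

distance = |a·x₀ + b·y₀ + c·z₀ - d| / √(a² + b² + c²)
  = |1·1 + 0·3 + 0·5 - (-4)| / √(1² + 0² + 0²)
  = |1 + 0 + 0 + 4| / √(1 + 0 + 0)
  = |5| / √1
  = 5 / 1
  ≈ 5

5


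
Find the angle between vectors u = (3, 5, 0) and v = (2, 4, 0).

u·v = 3·2 + 5·4 + 0·0 = 6 + 20 + 0 = 26
|u| = √(3² + 5² + 0²) = √34 ≈ 5.831
|v| = √(2² + 4² + 0²) = √20 ≈ 4.472
cos θ = (u·v)/(|u||v|) = 26/(5.831·4.472) ≈ 0.9971
θ = arccos(0.9971) ≈ 4.399°

4.399°


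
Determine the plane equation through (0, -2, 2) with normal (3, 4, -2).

The plane through P with normal n = (a, b, c) satisfies n·(r - P) = 0,
i.e. ax + by + cz = a·x₀ + b·y₀ + c·z₀.
d = 3·0 + 4·(-2) + (-2)·2
  = 0 - 8 - 4
  = -12
Equation: 3x + 4y - 2z = -12

3x + 4y - 2z = -12


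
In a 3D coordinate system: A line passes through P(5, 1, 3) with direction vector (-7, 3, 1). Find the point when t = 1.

P(t) = P + t·d
  = (5 + (-7)·1, 1 + 3·1, 3 + 1·1)
  = (5 - 7, 1 + 3, 3 + 1)
  = (-2, 4, 4)

(-2, 4, 4)


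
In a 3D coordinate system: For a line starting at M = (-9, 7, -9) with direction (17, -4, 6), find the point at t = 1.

P(t) = M + t·d
  = (-9 + 17·1, 7 + (-4)·1, -9 + 6·1)
  = (-9 + 17, 7 - 4, -9 + 6)
  = (8, 3, -3)

(8, 3, -3)


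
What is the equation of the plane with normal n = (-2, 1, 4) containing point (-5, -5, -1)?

The plane through P with normal n = (a, b, c) satisfies n·(r - P) = 0,
i.e. ax + by + cz = a·x₀ + b·y₀ + c·z₀.
d = (-2)·(-5) + 1·(-5) + 4·(-1)
  = 10 - 5 - 4
  = 1
Equation: -2x + y + 4z = 1

-2x + y + 4z = 1


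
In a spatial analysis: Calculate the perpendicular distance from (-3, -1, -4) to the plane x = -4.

distance = |a·x₀ + b·y₀ + c·z₀ - d| / √(a² + b² + c²)
  = |1·(-3) + 0·(-1) + 0·(-4) - (-4)| / √(1² + 0² + 0²)
  = |-3 + 0 + 0 + 4| / √(1 + 0 + 0)
  = |1| / √1
  = 1 / 1
  ≈ 1

1


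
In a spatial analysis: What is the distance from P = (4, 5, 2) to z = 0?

distance = |a·x₀ + b·y₀ + c·z₀ - d| / √(a² + b² + c²)
  = |0·4 + 0·5 + 1·2 - 0| / √(0² + 0² + 1²)
  = |0 + 0 + 2 + 0| / √(0 + 0 + 1)
  = |2| / √1
  = 2 / 1
  ≈ 2

2


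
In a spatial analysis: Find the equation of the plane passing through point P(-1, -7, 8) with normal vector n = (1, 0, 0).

The plane through P with normal n = (a, b, c) satisfies n·(r - P) = 0,
i.e. ax + by + cz = a·x₀ + b·y₀ + c·z₀.
d = 1·(-1) + 0·(-7) + 0·8
  = -1 + 0 + 0
  = -1
Equation: x = -1

x = -1


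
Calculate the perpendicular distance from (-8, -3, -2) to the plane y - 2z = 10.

distance = |a·x₀ + b·y₀ + c·z₀ - d| / √(a² + b² + c²)
  = |0·(-8) + 1·(-3) + (-2)·(-2) - 10| / √(0² + 1² + (-2)²)
  = |0 - 3 + 4 - 10| / √(0 + 1 + 4)
  = |-9| / √5
  = 9 / 2.236
  ≈ 4.025

4.025


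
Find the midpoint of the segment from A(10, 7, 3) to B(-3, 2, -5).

M = ((x₁+x₂)/2, (y₁+y₂)/2, (z₁+z₂)/2)
  = ((10 - 3)/2, (7 + 2)/2, (3 - 5)/2)
  = (7/2, 9/2, -2/2)
  = (3.5, 4.5, -1)

(3.5, 4.5, -1)


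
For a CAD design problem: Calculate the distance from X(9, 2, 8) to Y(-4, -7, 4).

d = √[(x₂-x₁)² + (y₂-y₁)² + (z₂-z₁)²]
  = √[(-13)² + (-9)² + (-4)²]
  = √[169 + 81 + 16]
  = √266
  ≈ 16.31

16.31


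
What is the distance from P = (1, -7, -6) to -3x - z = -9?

distance = |a·x₀ + b·y₀ + c·z₀ - d| / √(a² + b² + c²)
  = |(-3)·1 + 0·(-7) + (-1)·(-6) - (-9)| / √((-3)² + 0² + (-1)²)
  = |-3 + 0 + 6 + 9| / √(9 + 0 + 1)
  = |12| / √10
  = 12 / 3.162
  ≈ 3.795

3.795


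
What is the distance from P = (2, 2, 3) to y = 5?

distance = |a·x₀ + b·y₀ + c·z₀ - d| / √(a² + b² + c²)
  = |0·2 + 1·2 + 0·3 - 5| / √(0² + 1² + 0²)
  = |0 + 2 + 0 - 5| / √(0 + 1 + 0)
  = |-3| / √1
  = 3 / 1
  ≈ 3

3


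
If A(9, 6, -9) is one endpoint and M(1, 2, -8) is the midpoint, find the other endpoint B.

B = 2M - A
  = (2·1 - 9, 2·2 - 6, 2·(-8) - (-9))
  = (2 - 9, 4 - 6, -16 + 9)
  = (-7, -2, -7)

(-7, -2, -7)


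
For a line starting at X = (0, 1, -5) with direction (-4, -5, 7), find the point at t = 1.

P(t) = X + t·d
  = (0 + (-4)·1, 1 + (-5)·1, -5 + 7·1)
  = (0 - 4, 1 - 5, -5 + 7)
  = (-4, -4, 2)

(-4, -4, 2)


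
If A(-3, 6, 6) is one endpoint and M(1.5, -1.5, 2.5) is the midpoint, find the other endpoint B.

B = 2M - A
  = (2·1.5 - (-3), 2·(-1.5) - 6, 2·2.5 - 6)
  = (3 + 3, -3 - 6, 5 - 6)
  = (6, -9, -1)

(6, -9, -1)


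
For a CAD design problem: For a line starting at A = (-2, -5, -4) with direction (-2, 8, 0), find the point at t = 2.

P(t) = A + t·d
  = (-2 + (-2)·2, -5 + 8·2, -4 + 0·2)
  = (-2 - 4, -5 + 16, -4 + 0)
  = (-6, 11, -4)

(-6, 11, -4)


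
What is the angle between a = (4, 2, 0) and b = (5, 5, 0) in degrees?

a·b = 4·5 + 2·5 + 0·0 = 20 + 10 + 0 = 30
|a| = √(4² + 2² + 0²) = √20 ≈ 4.472
|b| = √(5² + 5² + 0²) = √50 ≈ 7.071
cos θ = (a·b)/(|a||b|) = 30/(4.472·7.071) ≈ 0.9487
θ = arccos(0.9487) ≈ 18.43°

18.43°


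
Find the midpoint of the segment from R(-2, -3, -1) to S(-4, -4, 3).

M = ((x₁+x₂)/2, (y₁+y₂)/2, (z₁+z₂)/2)
  = ((-2 - 4)/2, (-3 - 4)/2, (-1 + 3)/2)
  = (-6/2, -7/2, 2/2)
  = (-3, -3.5, 1)

(-3, -3.5, 1)


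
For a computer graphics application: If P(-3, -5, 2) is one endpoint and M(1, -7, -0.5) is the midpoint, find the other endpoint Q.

Q = 2M - P
  = (2·1 - (-3), 2·(-7) - (-5), 2·(-0.5) - 2)
  = (2 + 3, -14 + 5, -1 - 2)
  = (5, -9, -3)

(5, -9, -3)


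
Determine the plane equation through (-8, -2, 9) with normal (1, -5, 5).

The plane through P with normal n = (a, b, c) satisfies n·(r - P) = 0,
i.e. ax + by + cz = a·x₀ + b·y₀ + c·z₀.
d = 1·(-8) + (-5)·(-2) + 5·9
  = -8 + 10 + 45
  = 47
Equation: x - 5y + 5z = 47

x - 5y + 5z = 47


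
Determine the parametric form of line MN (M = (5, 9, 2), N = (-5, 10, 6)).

Direction vector d = N - M = (-5 - 5, 10 - 9, 6 - 2) = (-10, 1, 4)
Parametric form r = M + t·d:
x = 5 - 10t, y = 9 + t, z = 2 + 4t

x = 5 - 10t, y = 9 + t, z = 2 + 4t


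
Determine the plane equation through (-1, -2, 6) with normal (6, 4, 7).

The plane through P with normal n = (a, b, c) satisfies n·(r - P) = 0,
i.e. ax + by + cz = a·x₀ + b·y₀ + c·z₀.
d = 6·(-1) + 4·(-2) + 7·6
  = -6 - 8 + 42
  = 28
Equation: 6x + 4y + 7z = 28

6x + 4y + 7z = 28


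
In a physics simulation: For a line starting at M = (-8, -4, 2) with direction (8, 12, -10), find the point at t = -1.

P(t) = M + t·d
  = (-8 + 8·(-1), -4 + 12·(-1), 2 + (-10)·(-1))
  = (-8 - 8, -4 - 12, 2 + 10)
  = (-16, -16, 12)

(-16, -16, 12)


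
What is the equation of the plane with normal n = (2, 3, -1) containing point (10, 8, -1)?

The plane through P with normal n = (a, b, c) satisfies n·(r - P) = 0,
i.e. ax + by + cz = a·x₀ + b·y₀ + c·z₀.
d = 2·10 + 3·8 + (-1)·(-1)
  = 20 + 24 + 1
  = 45
Equation: 2x + 3y - z = 45

2x + 3y - z = 45


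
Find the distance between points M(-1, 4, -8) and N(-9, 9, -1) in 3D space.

d = √[(x₂-x₁)² + (y₂-y₁)² + (z₂-z₁)²]
  = √[(-8)² + 5² + 7²]
  = √[64 + 25 + 49]
  = √138
  ≈ 11.75

11.75


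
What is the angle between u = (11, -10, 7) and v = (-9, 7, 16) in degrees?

u·v = 11·(-9) + (-10)·7 + 7·16 = -99 - 70 + 112 = -57
|u| = √(11² + (-10)² + 7²) = √270 ≈ 16.43
|v| = √((-9)² + 7² + 16²) = √386 ≈ 19.65
cos θ = (u·v)/(|u||v|) = -57/(16.43·19.65) ≈ -0.1766
θ = arccos(-0.1766) ≈ 100.2°

100.2°


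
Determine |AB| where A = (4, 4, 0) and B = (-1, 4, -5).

d = √[(x₂-x₁)² + (y₂-y₁)² + (z₂-z₁)²]
  = √[(-5)² + 0² + (-5)²]
  = √[25 + 0 + 25]
  = √50
  ≈ 7.071

7.071


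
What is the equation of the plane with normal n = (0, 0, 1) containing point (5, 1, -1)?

The plane through P with normal n = (a, b, c) satisfies n·(r - P) = 0,
i.e. ax + by + cz = a·x₀ + b·y₀ + c·z₀.
d = 0·5 + 0·1 + 1·(-1)
  = 0 + 0 - 1
  = -1
Equation: z = -1

z = -1


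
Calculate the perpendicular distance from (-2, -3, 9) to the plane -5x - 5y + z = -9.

distance = |a·x₀ + b·y₀ + c·z₀ - d| / √(a² + b² + c²)
  = |(-5)·(-2) + (-5)·(-3) + 1·9 - (-9)| / √((-5)² + (-5)² + 1²)
  = |10 + 15 + 9 + 9| / √(25 + 25 + 1)
  = |43| / √51
  = 43 / 7.141
  ≈ 6.021

6.021


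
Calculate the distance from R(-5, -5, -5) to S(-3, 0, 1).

d = √[(x₂-x₁)² + (y₂-y₁)² + (z₂-z₁)²]
  = √[2² + 5² + 6²]
  = √[4 + 25 + 36]
  = √65
  ≈ 8.062

8.062


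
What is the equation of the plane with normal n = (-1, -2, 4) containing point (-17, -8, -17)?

The plane through P with normal n = (a, b, c) satisfies n·(r - P) = 0,
i.e. ax + by + cz = a·x₀ + b·y₀ + c·z₀.
d = (-1)·(-17) + (-2)·(-8) + 4·(-17)
  = 17 + 16 - 68
  = -35
Equation: -x - 2y + 4z = -35

-x - 2y + 4z = -35


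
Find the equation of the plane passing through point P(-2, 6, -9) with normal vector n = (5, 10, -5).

The plane through P with normal n = (a, b, c) satisfies n·(r - P) = 0,
i.e. ax + by + cz = a·x₀ + b·y₀ + c·z₀.
d = 5·(-2) + 10·6 + (-5)·(-9)
  = -10 + 60 + 45
  = 95
Equation: 5x + 10y - 5z = 95

5x + 10y - 5z = 95
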